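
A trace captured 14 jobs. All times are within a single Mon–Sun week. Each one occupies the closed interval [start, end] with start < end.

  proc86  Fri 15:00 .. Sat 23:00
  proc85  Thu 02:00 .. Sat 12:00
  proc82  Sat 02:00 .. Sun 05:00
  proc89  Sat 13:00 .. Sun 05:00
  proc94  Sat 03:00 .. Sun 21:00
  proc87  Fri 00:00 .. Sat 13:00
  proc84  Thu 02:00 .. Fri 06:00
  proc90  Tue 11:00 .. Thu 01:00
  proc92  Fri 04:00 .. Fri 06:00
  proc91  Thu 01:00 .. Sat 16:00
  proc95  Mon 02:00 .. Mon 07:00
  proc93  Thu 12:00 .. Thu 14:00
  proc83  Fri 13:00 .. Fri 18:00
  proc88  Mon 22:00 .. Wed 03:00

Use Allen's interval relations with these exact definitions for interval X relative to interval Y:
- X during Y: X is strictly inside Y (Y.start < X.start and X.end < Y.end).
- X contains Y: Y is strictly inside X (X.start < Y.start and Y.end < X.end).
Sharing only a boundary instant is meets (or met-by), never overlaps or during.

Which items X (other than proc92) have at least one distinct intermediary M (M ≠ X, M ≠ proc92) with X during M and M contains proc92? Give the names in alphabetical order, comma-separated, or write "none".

proc83, proc84, proc85, proc87, proc93

Target proc92 = [Fri 04:00, Fri 06:00].
Intermediaries M with M contains proc92: proc85, proc87, proc91.
Via proc85 — items with X during proc85: proc83, proc93.
Via proc87 — items with X during proc87: proc83.
Via proc91 — items with X during proc91: proc83, proc84, proc85, proc87, proc93.
Union: proc83, proc84, proc85, proc87, proc93.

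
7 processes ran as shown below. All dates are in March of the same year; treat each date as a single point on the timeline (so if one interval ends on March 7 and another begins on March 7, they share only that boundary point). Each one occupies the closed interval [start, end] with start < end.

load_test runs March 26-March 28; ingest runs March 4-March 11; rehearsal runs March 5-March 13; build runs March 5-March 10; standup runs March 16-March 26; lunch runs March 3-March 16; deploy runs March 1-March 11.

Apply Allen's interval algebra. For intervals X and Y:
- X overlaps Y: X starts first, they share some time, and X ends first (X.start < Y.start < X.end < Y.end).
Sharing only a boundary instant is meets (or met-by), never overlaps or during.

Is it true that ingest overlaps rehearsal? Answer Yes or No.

Yes

ingest = [March 4, March 11], rehearsal = [March 5, March 13].
Actual relation of ingest to rehearsal: overlaps.
Asked whether 'overlaps' holds → Yes.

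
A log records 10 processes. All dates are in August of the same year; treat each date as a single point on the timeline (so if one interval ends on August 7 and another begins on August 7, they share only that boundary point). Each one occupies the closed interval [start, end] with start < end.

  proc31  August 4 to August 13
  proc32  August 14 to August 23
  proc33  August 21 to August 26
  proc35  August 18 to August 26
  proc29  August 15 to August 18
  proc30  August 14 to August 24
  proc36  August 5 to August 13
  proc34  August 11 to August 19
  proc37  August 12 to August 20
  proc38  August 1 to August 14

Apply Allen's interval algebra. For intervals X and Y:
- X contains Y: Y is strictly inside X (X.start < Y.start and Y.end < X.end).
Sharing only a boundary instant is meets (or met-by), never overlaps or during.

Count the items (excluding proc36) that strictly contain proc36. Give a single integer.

Target proc36 = [August 5, August 13].
proc29 [August 15, August 18] → after → no.
proc30 [August 14, August 24] → after → no.
proc31 [August 4, August 13] → finished-by → no.
proc32 [August 14, August 23] → after → no.
proc33 [August 21, August 26] → after → no.
proc34 [August 11, August 19] → overlapped-by → no.
proc35 [August 18, August 26] → after → no.
proc37 [August 12, August 20] → overlapped-by → no.
proc38 [August 1, August 14] → contains → counts.
Total: 1.

1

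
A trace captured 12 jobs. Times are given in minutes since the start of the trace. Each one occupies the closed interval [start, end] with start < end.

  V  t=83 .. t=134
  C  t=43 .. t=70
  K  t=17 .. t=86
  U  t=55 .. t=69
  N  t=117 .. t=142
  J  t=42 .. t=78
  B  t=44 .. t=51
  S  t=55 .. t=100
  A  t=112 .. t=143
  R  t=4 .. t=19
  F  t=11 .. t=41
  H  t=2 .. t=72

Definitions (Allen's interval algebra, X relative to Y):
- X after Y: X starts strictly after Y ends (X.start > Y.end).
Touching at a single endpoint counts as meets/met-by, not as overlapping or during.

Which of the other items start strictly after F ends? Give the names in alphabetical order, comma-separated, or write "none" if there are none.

A, B, C, J, N, S, U, V

Target F = [t=11, t=41].
A [t=112, t=143] → after → yes.
B [t=44, t=51] → after → yes.
C [t=43, t=70] → after → yes.
H [t=2, t=72] → contains → no.
J [t=42, t=78] → after → yes.
K [t=17, t=86] → overlapped-by → no.
N [t=117, t=142] → after → yes.
R [t=4, t=19] → overlaps → no.
S [t=55, t=100] → after → yes.
U [t=55, t=69] → after → yes.
V [t=83, t=134] → after → yes.
Result: A, B, C, J, N, S, U, V.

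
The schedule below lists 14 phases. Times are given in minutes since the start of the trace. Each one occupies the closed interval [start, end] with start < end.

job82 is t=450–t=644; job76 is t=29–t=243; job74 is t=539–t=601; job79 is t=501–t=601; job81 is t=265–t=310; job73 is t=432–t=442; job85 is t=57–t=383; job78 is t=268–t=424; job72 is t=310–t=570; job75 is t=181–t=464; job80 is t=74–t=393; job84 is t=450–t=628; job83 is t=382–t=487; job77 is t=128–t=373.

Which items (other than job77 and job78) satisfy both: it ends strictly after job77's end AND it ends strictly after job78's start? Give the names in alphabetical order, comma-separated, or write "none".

job72, job73, job74, job75, job79, job80, job82, job83, job84, job85

Conditions: its end is strictly after job77's end (X.end > t=373) AND its end is strictly after job78's start (X.end > t=268).
job72: end t=570 > t=373? ✓; end t=570 > t=268? ✓ → yes.
job73: end t=442 > t=373? ✓; end t=442 > t=268? ✓ → yes.
job74: end t=601 > t=373? ✓; end t=601 > t=268? ✓ → yes.
job75: end t=464 > t=373? ✓; end t=464 > t=268? ✓ → yes.
job76: end t=243 > t=373? ✗; end t=243 > t=268? ✗ → no.
job79: end t=601 > t=373? ✓; end t=601 > t=268? ✓ → yes.
job80: end t=393 > t=373? ✓; end t=393 > t=268? ✓ → yes.
job81: end t=310 > t=373? ✗; end t=310 > t=268? ✓ → no.
job82: end t=644 > t=373? ✓; end t=644 > t=268? ✓ → yes.
job83: end t=487 > t=373? ✓; end t=487 > t=268? ✓ → yes.
job84: end t=628 > t=373? ✓; end t=628 > t=268? ✓ → yes.
job85: end t=383 > t=373? ✓; end t=383 > t=268? ✓ → yes.
Result: job72, job73, job74, job75, job79, job80, job82, job83, job84, job85.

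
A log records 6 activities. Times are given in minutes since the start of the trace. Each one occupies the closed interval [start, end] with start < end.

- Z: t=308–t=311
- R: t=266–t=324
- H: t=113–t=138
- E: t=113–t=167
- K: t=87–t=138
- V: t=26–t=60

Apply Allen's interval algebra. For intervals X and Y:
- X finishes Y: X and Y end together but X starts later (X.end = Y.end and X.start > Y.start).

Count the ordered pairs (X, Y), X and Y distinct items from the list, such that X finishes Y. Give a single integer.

Checking all 30 ordered pairs for relation 'finishes'; matching pairs in alphabetical order:
(H, K): H finishes K ✓
Count: 1.

1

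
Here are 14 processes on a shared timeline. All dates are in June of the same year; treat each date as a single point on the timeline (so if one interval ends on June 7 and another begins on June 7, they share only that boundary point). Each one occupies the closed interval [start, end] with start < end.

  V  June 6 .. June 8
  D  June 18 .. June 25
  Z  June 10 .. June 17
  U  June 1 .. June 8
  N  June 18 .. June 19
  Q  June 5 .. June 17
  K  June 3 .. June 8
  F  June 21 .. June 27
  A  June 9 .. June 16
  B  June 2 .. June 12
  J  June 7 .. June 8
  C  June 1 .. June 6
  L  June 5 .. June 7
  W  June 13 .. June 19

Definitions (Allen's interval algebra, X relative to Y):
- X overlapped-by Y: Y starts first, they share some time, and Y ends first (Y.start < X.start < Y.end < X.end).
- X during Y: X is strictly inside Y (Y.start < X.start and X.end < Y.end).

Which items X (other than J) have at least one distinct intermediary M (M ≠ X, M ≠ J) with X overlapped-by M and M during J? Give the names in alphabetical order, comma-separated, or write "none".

none

Target J = [June 7, June 8].
Intermediaries M with M during J: none.
Union: none.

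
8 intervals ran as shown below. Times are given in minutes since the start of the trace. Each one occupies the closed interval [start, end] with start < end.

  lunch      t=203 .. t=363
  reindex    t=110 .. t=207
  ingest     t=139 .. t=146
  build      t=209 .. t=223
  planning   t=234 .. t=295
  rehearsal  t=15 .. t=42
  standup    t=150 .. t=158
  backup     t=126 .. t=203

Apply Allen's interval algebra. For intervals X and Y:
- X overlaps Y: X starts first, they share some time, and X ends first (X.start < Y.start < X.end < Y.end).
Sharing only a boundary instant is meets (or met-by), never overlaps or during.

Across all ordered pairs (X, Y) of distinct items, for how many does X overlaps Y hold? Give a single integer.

Checking all 56 ordered pairs for relation 'overlaps'; matching pairs in alphabetical order:
(reindex, lunch): reindex overlaps lunch ✓
Count: 1.

1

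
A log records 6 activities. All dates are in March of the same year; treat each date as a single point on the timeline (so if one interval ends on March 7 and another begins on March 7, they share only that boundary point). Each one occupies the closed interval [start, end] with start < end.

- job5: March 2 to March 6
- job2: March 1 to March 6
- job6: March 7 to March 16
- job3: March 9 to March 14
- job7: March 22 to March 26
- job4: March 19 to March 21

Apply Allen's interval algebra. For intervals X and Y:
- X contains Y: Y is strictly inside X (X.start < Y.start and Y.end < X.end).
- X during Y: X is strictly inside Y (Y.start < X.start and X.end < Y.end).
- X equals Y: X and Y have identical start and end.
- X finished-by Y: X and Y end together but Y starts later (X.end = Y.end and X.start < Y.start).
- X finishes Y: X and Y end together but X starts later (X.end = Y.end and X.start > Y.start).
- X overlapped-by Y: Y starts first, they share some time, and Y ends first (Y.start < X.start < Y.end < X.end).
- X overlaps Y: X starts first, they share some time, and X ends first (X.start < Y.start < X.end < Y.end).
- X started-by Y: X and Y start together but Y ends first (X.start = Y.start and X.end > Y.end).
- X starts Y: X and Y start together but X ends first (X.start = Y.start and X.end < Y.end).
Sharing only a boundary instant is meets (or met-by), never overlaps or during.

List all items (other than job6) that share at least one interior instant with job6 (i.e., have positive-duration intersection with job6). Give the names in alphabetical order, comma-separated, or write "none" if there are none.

Target job6 = [March 7, March 16].
job2 [March 1, March 6] → before → no.
job3 [March 9, March 14] → during → yes.
job4 [March 19, March 21] → after → no.
job5 [March 2, March 6] → before → no.
job7 [March 22, March 26] → after → no.
Result: job3.

job3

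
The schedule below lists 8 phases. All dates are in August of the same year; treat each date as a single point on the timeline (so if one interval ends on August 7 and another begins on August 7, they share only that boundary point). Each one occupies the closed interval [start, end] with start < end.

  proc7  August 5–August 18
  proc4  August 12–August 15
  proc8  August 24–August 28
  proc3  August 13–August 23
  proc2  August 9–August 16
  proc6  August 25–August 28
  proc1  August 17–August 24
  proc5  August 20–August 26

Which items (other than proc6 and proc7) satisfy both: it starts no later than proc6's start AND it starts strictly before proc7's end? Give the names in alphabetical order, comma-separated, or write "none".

Conditions: its start is no later than proc6's start (X.start <= August 25) AND its start is strictly before proc7's end (X.start < August 18).
proc1: start August 17 <= August 25? ✓; start August 17 < August 18? ✓ → yes.
proc2: start August 9 <= August 25? ✓; start August 9 < August 18? ✓ → yes.
proc3: start August 13 <= August 25? ✓; start August 13 < August 18? ✓ → yes.
proc4: start August 12 <= August 25? ✓; start August 12 < August 18? ✓ → yes.
proc5: start August 20 <= August 25? ✓; start August 20 < August 18? ✗ → no.
proc8: start August 24 <= August 25? ✓; start August 24 < August 18? ✗ → no.
Result: proc1, proc2, proc3, proc4.

proc1, proc2, proc3, proc4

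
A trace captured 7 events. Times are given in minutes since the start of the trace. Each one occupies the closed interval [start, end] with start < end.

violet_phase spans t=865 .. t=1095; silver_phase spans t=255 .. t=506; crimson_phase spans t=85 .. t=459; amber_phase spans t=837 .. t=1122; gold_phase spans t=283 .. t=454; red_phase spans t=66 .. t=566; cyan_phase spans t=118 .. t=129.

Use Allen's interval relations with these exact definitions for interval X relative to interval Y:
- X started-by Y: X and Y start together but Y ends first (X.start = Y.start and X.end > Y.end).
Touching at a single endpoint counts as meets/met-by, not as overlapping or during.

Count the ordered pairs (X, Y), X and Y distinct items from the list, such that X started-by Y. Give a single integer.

0

Checking all 42 ordered pairs for relation 'started-by'; matching pairs in alphabetical order:
No pair satisfies it.
Count: 0.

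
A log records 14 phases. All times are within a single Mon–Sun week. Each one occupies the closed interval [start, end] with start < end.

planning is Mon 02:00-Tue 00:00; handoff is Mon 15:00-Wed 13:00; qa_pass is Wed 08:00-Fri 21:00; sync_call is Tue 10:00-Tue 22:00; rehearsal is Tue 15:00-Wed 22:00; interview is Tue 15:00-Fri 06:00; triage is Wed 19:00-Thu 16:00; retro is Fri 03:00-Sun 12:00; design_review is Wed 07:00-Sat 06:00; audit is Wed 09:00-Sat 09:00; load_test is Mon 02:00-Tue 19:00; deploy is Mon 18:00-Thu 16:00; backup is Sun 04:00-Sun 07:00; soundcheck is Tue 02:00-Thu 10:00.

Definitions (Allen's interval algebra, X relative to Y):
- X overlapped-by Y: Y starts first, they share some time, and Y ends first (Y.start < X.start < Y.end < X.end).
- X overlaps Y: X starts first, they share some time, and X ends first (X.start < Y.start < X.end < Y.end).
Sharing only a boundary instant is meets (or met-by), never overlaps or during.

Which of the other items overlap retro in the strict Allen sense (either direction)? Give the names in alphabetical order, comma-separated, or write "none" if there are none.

Target retro = [Fri 03:00, Sun 12:00].
audit [Wed 09:00, Sat 09:00] → overlaps → yes.
backup [Sun 04:00, Sun 07:00] → during → no.
deploy [Mon 18:00, Thu 16:00] → before → no.
design_review [Wed 07:00, Sat 06:00] → overlaps → yes.
handoff [Mon 15:00, Wed 13:00] → before → no.
interview [Tue 15:00, Fri 06:00] → overlaps → yes.
load_test [Mon 02:00, Tue 19:00] → before → no.
planning [Mon 02:00, Tue 00:00] → before → no.
qa_pass [Wed 08:00, Fri 21:00] → overlaps → yes.
rehearsal [Tue 15:00, Wed 22:00] → before → no.
soundcheck [Tue 02:00, Thu 10:00] → before → no.
sync_call [Tue 10:00, Tue 22:00] → before → no.
triage [Wed 19:00, Thu 16:00] → before → no.
Result: audit, design_review, interview, qa_pass.

audit, design_review, interview, qa_pass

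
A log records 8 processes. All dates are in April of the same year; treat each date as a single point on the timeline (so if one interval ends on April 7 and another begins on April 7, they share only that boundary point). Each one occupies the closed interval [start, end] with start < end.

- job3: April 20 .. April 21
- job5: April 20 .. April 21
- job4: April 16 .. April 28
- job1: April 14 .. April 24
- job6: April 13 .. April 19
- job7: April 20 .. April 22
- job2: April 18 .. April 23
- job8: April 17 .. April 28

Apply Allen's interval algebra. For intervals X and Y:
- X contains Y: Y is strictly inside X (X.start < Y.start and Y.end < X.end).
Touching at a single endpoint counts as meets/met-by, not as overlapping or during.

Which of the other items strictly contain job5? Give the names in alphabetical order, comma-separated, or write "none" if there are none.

Target job5 = [April 20, April 21].
job1 [April 14, April 24] → contains → yes.
job2 [April 18, April 23] → contains → yes.
job3 [April 20, April 21] → equals → no.
job4 [April 16, April 28] → contains → yes.
job6 [April 13, April 19] → before → no.
job7 [April 20, April 22] → started-by → no.
job8 [April 17, April 28] → contains → yes.
Result: job1, job2, job4, job8.

job1, job2, job4, job8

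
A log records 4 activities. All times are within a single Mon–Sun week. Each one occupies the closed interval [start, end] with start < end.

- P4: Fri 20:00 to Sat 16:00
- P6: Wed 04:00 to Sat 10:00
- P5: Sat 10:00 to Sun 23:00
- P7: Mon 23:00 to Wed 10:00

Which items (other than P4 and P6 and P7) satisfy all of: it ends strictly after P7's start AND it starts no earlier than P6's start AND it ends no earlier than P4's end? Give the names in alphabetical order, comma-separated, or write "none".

P5

Conditions: its end is strictly after P7's start (X.end > Mon 23:00) AND its start is no earlier than P6's start (X.start >= Wed 04:00) AND its end is no earlier than P4's end (X.end >= Sat 16:00).
P5: end Sun 23:00 > Mon 23:00? ✓; start Sat 10:00 >= Wed 04:00? ✓; end Sun 23:00 >= Sat 16:00? ✓ → yes.
Result: P5.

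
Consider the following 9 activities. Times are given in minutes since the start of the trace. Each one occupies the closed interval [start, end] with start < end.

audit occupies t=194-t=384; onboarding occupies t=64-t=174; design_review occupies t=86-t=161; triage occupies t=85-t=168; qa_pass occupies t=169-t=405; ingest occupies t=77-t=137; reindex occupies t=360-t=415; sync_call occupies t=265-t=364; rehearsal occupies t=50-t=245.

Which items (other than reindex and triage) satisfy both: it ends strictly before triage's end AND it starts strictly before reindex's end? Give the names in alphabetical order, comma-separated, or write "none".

design_review, ingest

Conditions: its end is strictly before triage's end (X.end < t=168) AND its start is strictly before reindex's end (X.start < t=415).
audit: end t=384 < t=168? ✗; start t=194 < t=415? ✓ → no.
design_review: end t=161 < t=168? ✓; start t=86 < t=415? ✓ → yes.
ingest: end t=137 < t=168? ✓; start t=77 < t=415? ✓ → yes.
onboarding: end t=174 < t=168? ✗; start t=64 < t=415? ✓ → no.
qa_pass: end t=405 < t=168? ✗; start t=169 < t=415? ✓ → no.
rehearsal: end t=245 < t=168? ✗; start t=50 < t=415? ✓ → no.
sync_call: end t=364 < t=168? ✗; start t=265 < t=415? ✓ → no.
Result: design_review, ingest.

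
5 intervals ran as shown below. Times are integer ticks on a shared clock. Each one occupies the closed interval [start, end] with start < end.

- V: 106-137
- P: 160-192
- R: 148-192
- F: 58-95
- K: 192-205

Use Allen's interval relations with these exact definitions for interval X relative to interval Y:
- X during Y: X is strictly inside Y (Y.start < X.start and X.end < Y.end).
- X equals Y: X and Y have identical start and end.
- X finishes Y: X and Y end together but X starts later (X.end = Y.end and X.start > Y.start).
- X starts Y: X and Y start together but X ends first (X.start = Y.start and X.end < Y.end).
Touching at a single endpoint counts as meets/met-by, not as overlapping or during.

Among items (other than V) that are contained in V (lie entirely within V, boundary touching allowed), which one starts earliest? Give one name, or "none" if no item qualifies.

none

Target V = [106, 137].
F [58, 95] → before → excluded.
K [192, 205] → after → excluded.
P [160, 192] → after → excluded.
R [148, 192] → after → excluded.
No candidates → none.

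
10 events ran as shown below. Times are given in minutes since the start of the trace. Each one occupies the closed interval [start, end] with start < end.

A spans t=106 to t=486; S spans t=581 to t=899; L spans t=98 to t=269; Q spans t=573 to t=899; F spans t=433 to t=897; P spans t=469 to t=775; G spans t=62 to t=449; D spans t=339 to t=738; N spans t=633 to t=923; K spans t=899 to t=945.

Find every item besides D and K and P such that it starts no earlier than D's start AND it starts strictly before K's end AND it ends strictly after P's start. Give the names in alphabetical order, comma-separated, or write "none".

Conditions: its start is no earlier than D's start (X.start >= t=339) AND its start is strictly before K's end (X.start < t=945) AND its end is strictly after P's start (X.end > t=469).
A: start t=106 >= t=339? ✗; start t=106 < t=945? ✓; end t=486 > t=469? ✓ → no.
F: start t=433 >= t=339? ✓; start t=433 < t=945? ✓; end t=897 > t=469? ✓ → yes.
G: start t=62 >= t=339? ✗; start t=62 < t=945? ✓; end t=449 > t=469? ✗ → no.
L: start t=98 >= t=339? ✗; start t=98 < t=945? ✓; end t=269 > t=469? ✗ → no.
N: start t=633 >= t=339? ✓; start t=633 < t=945? ✓; end t=923 > t=469? ✓ → yes.
Q: start t=573 >= t=339? ✓; start t=573 < t=945? ✓; end t=899 > t=469? ✓ → yes.
S: start t=581 >= t=339? ✓; start t=581 < t=945? ✓; end t=899 > t=469? ✓ → yes.
Result: F, N, Q, S.

F, N, Q, S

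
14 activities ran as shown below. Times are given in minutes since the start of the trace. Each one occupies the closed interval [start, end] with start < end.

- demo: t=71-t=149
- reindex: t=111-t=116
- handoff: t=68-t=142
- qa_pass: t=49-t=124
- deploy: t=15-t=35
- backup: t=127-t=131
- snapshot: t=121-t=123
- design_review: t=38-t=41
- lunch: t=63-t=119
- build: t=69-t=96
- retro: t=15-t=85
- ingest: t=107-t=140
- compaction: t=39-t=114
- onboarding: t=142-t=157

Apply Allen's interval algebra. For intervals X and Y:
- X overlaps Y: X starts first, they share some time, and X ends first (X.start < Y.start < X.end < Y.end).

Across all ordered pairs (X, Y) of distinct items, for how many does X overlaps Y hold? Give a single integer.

Checking all 182 ordered pairs for relation 'overlaps'; matching pairs in alphabetical order:
(build, demo): build overlaps demo ✓
(compaction, demo): compaction overlaps demo ✓
(compaction, handoff): compaction overlaps handoff ✓
(compaction, ingest): compaction overlaps ingest ✓
(compaction, lunch): compaction overlaps lunch ✓
(compaction, qa_pass): compaction overlaps qa_pass ✓
(compaction, reindex): compaction overlaps reindex ✓
(demo, onboarding): demo overlaps onboarding ✓
(design_review, compaction): design_review overlaps compaction ✓
(handoff, demo): handoff overlaps demo ✓
(lunch, demo): lunch overlaps demo ✓
(lunch, handoff): lunch overlaps handoff ✓
(lunch, ingest): lunch overlaps ingest ✓
(qa_pass, demo): qa_pass overlaps demo ✓
(qa_pass, handoff): qa_pass overlaps handoff ✓
(qa_pass, ingest): qa_pass overlaps ingest ✓
(retro, build): retro overlaps build ✓
(retro, compaction): retro overlaps compaction ✓
(retro, demo): retro overlaps demo ✓
(retro, handoff): retro overlaps handoff ✓
(retro, lunch): retro overlaps lunch ✓
(retro, qa_pass): retro overlaps qa_pass ✓
Count: 22.

22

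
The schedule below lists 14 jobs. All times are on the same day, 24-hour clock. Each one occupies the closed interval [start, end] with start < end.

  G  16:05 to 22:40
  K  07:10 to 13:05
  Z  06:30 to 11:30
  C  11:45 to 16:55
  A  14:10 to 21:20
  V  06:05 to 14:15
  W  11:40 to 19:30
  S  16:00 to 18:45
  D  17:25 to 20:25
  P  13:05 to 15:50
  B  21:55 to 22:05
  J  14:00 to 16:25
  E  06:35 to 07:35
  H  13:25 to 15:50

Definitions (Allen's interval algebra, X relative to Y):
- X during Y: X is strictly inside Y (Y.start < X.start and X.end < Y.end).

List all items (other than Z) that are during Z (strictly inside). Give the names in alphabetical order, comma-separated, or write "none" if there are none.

Target Z = [06:30, 11:30].
A [14:10, 21:20] → after → no.
B [21:55, 22:05] → after → no.
C [11:45, 16:55] → after → no.
D [17:25, 20:25] → after → no.
E [06:35, 07:35] → during → yes.
G [16:05, 22:40] → after → no.
H [13:25, 15:50] → after → no.
J [14:00, 16:25] → after → no.
K [07:10, 13:05] → overlapped-by → no.
P [13:05, 15:50] → after → no.
S [16:00, 18:45] → after → no.
V [06:05, 14:15] → contains → no.
W [11:40, 19:30] → after → no.
Result: E.

E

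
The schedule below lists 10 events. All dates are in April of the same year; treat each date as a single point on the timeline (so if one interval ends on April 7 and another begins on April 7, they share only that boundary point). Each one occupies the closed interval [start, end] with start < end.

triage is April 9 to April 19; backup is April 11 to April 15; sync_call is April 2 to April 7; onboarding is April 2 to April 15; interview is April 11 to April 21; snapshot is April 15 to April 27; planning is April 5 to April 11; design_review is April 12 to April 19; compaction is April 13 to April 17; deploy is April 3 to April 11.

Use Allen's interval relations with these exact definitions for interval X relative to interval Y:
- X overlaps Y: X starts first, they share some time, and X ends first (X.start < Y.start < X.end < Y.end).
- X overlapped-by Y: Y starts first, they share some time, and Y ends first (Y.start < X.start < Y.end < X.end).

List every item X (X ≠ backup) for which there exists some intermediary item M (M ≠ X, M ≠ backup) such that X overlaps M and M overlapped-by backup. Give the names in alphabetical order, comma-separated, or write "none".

onboarding

Target backup = [April 11, April 15].
Intermediaries M with M overlapped-by backup: compaction, design_review.
Via compaction — items with X overlaps compaction: onboarding.
Via design_review — items with X overlaps design_review: onboarding.
Union: onboarding.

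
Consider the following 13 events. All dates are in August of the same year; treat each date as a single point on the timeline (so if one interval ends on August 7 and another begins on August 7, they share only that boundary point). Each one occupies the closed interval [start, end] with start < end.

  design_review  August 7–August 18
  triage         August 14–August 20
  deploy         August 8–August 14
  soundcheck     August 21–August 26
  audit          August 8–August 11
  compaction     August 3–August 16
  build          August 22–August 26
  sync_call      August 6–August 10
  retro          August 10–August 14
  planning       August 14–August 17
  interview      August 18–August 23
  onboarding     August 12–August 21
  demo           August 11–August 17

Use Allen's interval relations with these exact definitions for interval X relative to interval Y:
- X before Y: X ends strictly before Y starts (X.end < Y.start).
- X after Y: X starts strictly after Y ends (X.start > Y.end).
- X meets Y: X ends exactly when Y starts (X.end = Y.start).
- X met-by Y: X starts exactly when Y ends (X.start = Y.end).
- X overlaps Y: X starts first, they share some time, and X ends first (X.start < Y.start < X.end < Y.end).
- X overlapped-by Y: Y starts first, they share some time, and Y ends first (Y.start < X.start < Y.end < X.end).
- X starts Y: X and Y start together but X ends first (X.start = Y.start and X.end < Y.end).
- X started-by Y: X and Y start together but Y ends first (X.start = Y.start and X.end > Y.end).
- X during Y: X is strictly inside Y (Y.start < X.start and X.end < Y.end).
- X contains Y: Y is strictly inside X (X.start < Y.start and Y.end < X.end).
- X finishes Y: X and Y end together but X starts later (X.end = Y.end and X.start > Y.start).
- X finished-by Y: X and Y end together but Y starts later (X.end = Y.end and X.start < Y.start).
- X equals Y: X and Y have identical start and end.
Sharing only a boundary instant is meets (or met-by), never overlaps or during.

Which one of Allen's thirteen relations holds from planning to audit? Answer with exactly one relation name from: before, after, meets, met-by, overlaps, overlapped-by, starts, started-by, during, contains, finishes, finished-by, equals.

planning = [August 14, August 17]; audit = [August 8, August 11].
Compare endpoints: planning.start > audit.start, planning.start > audit.end, planning.end > audit.start, planning.end > audit.end.
That pattern is 'after'.

after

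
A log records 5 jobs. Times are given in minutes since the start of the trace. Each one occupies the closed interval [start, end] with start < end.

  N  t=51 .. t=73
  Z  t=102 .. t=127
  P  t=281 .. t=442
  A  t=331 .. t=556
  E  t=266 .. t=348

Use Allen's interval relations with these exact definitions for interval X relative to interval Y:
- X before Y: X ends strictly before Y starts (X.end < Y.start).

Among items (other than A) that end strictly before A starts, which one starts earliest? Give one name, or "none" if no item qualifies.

Target A = [t=331, t=556].
E [t=266, t=348] → overlaps → excluded.
N [t=51, t=73] → before → candidate.
P [t=281, t=442] → overlaps → excluded.
Z [t=102, t=127] → before → candidate.
Among candidates, earliest start is t=51 → N.

N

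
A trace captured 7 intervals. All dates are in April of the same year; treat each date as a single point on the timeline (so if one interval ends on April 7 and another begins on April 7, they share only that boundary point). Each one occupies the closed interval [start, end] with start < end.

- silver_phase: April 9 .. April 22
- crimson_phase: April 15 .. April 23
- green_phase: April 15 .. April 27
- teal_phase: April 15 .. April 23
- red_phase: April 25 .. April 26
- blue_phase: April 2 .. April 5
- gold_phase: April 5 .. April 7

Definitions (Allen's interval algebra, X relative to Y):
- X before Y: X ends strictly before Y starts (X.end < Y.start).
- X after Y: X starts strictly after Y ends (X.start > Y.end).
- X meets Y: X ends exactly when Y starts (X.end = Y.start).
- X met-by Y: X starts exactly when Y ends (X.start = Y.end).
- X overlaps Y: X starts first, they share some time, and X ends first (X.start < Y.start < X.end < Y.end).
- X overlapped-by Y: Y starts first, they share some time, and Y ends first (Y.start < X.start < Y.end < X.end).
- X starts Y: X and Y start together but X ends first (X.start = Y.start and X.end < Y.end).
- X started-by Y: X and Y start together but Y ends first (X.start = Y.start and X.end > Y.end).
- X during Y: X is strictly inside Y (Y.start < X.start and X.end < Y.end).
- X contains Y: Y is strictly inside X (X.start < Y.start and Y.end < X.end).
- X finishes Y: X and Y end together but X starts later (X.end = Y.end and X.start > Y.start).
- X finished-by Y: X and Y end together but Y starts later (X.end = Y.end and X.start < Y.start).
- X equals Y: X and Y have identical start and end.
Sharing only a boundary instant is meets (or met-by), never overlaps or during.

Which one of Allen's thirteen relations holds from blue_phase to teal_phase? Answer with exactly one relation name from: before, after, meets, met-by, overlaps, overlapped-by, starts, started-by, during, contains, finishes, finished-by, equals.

before

blue_phase = [April 2, April 5]; teal_phase = [April 15, April 23].
Compare endpoints: blue_phase.start < teal_phase.start, blue_phase.start < teal_phase.end, blue_phase.end < teal_phase.start, blue_phase.end < teal_phase.end.
That pattern is 'before'.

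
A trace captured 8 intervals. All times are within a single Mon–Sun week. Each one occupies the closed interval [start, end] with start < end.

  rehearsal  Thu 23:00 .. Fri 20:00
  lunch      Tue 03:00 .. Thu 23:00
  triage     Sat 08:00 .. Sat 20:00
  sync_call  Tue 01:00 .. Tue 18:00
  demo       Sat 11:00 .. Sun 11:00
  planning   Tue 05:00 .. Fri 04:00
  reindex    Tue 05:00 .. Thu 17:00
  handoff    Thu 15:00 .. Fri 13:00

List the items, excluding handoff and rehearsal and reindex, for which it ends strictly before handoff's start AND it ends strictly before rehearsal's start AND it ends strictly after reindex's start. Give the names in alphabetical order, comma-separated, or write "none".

sync_call

Conditions: its end is strictly before handoff's start (X.end < Thu 15:00) AND its end is strictly before rehearsal's start (X.end < Thu 23:00) AND its end is strictly after reindex's start (X.end > Tue 05:00).
demo: end Sun 11:00 < Thu 15:00? ✗; end Sun 11:00 < Thu 23:00? ✗; end Sun 11:00 > Tue 05:00? ✓ → no.
lunch: end Thu 23:00 < Thu 15:00? ✗; end Thu 23:00 < Thu 23:00? ✗; end Thu 23:00 > Tue 05:00? ✓ → no.
planning: end Fri 04:00 < Thu 15:00? ✗; end Fri 04:00 < Thu 23:00? ✗; end Fri 04:00 > Tue 05:00? ✓ → no.
sync_call: end Tue 18:00 < Thu 15:00? ✓; end Tue 18:00 < Thu 23:00? ✓; end Tue 18:00 > Tue 05:00? ✓ → yes.
triage: end Sat 20:00 < Thu 15:00? ✗; end Sat 20:00 < Thu 23:00? ✗; end Sat 20:00 > Tue 05:00? ✓ → no.
Result: sync_call.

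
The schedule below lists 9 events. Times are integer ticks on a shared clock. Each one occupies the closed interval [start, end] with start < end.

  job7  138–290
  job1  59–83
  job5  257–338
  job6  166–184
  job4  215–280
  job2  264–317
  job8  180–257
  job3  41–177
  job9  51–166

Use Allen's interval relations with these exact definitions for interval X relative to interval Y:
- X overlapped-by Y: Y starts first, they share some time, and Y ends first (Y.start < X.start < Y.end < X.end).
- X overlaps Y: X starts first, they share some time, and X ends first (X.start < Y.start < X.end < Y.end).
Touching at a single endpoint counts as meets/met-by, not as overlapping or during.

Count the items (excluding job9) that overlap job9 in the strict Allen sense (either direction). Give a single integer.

Target job9 = [51, 166].
job1 [59, 83] → during → no.
job2 [264, 317] → after → no.
job3 [41, 177] → contains → no.
job4 [215, 280] → after → no.
job5 [257, 338] → after → no.
job6 [166, 184] → met-by → no.
job7 [138, 290] → overlapped-by → counts.
job8 [180, 257] → after → no.
Total: 1.

1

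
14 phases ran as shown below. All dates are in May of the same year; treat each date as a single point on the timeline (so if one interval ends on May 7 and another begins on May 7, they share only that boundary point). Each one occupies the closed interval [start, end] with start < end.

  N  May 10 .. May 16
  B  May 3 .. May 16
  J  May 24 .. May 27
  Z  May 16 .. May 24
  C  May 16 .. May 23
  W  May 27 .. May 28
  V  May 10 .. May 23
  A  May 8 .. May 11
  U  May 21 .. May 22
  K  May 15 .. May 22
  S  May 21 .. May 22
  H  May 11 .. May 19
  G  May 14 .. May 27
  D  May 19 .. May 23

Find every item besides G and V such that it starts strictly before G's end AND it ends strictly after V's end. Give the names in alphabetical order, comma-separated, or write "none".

Conditions: its start is strictly before G's end (X.start < May 27) AND its end is strictly after V's end (X.end > May 23).
A: start May 8 < May 27? ✓; end May 11 > May 23? ✗ → no.
B: start May 3 < May 27? ✓; end May 16 > May 23? ✗ → no.
C: start May 16 < May 27? ✓; end May 23 > May 23? ✗ → no.
D: start May 19 < May 27? ✓; end May 23 > May 23? ✗ → no.
H: start May 11 < May 27? ✓; end May 19 > May 23? ✗ → no.
J: start May 24 < May 27? ✓; end May 27 > May 23? ✓ → yes.
K: start May 15 < May 27? ✓; end May 22 > May 23? ✗ → no.
N: start May 10 < May 27? ✓; end May 16 > May 23? ✗ → no.
S: start May 21 < May 27? ✓; end May 22 > May 23? ✗ → no.
U: start May 21 < May 27? ✓; end May 22 > May 23? ✗ → no.
W: start May 27 < May 27? ✗; end May 28 > May 23? ✓ → no.
Z: start May 16 < May 27? ✓; end May 24 > May 23? ✓ → yes.
Result: J, Z.

J, Z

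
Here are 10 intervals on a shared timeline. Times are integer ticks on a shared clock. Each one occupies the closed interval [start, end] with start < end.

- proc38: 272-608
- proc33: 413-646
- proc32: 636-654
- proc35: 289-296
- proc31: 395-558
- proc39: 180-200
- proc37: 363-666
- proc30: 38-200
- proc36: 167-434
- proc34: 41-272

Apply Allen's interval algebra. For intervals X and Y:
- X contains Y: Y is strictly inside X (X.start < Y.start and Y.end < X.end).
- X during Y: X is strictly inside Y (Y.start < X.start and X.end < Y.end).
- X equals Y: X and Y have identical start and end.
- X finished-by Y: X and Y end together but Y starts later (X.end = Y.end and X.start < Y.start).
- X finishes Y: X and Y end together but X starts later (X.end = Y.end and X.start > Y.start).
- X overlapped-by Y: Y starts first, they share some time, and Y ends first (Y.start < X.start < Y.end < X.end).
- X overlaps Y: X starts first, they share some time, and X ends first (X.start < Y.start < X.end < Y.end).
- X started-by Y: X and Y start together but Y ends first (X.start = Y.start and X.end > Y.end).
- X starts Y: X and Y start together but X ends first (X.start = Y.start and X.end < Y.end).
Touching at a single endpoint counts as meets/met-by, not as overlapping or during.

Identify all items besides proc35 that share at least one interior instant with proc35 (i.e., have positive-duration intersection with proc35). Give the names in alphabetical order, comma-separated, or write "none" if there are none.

proc36, proc38

Target proc35 = [289, 296].
proc30 [38, 200] → before → no.
proc31 [395, 558] → after → no.
proc32 [636, 654] → after → no.
proc33 [413, 646] → after → no.
proc34 [41, 272] → before → no.
proc36 [167, 434] → contains → yes.
proc37 [363, 666] → after → no.
proc38 [272, 608] → contains → yes.
proc39 [180, 200] → before → no.
Result: proc36, proc38.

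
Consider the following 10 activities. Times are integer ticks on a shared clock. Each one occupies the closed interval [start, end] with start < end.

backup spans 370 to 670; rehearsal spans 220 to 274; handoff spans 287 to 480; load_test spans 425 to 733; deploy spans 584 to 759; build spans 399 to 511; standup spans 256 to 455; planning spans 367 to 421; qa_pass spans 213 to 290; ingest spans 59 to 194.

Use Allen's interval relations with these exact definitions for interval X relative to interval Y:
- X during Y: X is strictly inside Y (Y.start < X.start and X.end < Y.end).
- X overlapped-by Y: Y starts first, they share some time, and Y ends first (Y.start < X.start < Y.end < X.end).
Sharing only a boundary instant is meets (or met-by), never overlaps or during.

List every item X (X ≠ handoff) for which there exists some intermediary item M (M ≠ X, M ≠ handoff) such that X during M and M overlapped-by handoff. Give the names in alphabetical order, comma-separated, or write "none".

Target handoff = [287, 480].
Intermediaries M with M overlapped-by handoff: backup, build, load_test.
Via backup — items with X during backup: build.
Via build — items with X during build: none.
Via load_test — items with X during load_test: none.
Union: build.

build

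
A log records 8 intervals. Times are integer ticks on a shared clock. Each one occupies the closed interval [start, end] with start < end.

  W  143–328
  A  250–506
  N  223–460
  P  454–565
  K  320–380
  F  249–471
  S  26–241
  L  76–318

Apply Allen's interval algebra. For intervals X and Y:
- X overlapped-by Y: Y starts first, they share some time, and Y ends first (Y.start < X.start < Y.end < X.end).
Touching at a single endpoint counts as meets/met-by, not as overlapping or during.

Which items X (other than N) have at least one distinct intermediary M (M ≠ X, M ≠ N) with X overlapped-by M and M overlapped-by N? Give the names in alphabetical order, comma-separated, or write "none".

A, P

Target N = [223, 460].
Intermediaries M with M overlapped-by N: A, F, P.
Via A — items with X overlapped-by A: P.
Via F — items with X overlapped-by F: A, P.
Via P — items with X overlapped-by P: none.
Union: A, P.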